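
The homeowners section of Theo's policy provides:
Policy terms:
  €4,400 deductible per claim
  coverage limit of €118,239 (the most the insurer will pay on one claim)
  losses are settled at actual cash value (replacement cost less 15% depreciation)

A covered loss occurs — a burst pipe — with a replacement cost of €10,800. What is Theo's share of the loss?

Actual cash value after 15% depreciation: €10,800 × 85% = €9,180.
Subtract the deductible: €9,180 − €4,400 = €4,780.
€4,780 ≤ €118,239, so the limit doesn't bind; insurer pays €4,780.
Homeowner's share is the uncovered remainder: €10,800 − €4,780 = €6,020.

€6,020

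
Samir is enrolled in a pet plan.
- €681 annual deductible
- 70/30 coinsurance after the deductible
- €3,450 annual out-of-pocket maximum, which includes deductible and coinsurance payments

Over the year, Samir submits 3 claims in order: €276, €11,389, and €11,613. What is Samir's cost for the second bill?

Claim 1 — €276: entire amount goes to the deductible. Cost to owner: €276. OOP to date €276.
Claim 2 — €11,389: €405 to deductible, leaving €10,984; owner's 30% is €3,295.20. Claim cost before the cap: €405 + €3,295.20 = €3,700.20. That would push OOP to €3,976.20, over the €3,450 cap, so owner pays €3,450 − €276 = €3,174.

€3,174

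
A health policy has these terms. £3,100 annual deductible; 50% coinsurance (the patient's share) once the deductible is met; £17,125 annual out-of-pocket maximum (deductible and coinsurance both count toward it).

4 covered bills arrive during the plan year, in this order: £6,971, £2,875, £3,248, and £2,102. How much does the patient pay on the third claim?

£1,624

#1 (£6,971): £3,100 to deductible, leaving £3,871; 50% of £3,871 = £1,935.50. Patient owes £5,035.50 (running OOP £5,035.50).
#2 (£2,875): 50% coinsurance on £2,875 = £1,437.50. Cost to patient: £1,437.50. OOP to date £6,473.
#3 (£3,248): 50% coinsurance on £3,248 = £1,624. Patient pays £1,624; OOP now £8,097.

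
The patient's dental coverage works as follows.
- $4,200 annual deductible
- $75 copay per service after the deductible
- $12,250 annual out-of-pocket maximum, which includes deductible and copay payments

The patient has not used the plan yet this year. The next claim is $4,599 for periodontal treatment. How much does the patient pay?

The full $4,200 deductible is still open; $4,200 of this bill applies to it.
That leaves $4,599 − $4,200 = $399 for the copay.
Copay on this service: $75.
That puts the patient's cost at $4,200 + $75 = $4,275 before any cap.
Total out-of-pocket so far would be $0 + $4,275 = $4,275, below the $12,250 cap — no reduction.

$4,275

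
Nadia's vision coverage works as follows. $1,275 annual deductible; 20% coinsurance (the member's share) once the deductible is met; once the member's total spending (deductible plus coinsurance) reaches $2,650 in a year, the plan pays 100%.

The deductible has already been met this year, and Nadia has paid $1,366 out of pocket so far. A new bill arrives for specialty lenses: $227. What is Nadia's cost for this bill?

The deductible is already satisfied, so the full bill goes to coinsurance.
20% of $227 = $45.40 falls to the member.
Cumulative spending $1,366 + $45.40 = $1,411.40 stays under the $2,650 maximum.

$45.40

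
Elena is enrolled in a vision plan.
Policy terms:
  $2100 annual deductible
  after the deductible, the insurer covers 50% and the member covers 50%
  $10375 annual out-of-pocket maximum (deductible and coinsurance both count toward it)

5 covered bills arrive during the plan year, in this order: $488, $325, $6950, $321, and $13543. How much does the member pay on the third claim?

Bill 1, $488: entire amount goes to the deductible. Cost to member: $488. OOP to date $488.
Bill 2, $325: fully absorbed by the deductible. Member owes $325 (running OOP $813).
Bill 3, $6950: deductible takes $1287, $5663 remains; coinsurance $5663 × 50% = $2831.50. Member owes $4118.50 (running OOP $4931.50).

$4118.50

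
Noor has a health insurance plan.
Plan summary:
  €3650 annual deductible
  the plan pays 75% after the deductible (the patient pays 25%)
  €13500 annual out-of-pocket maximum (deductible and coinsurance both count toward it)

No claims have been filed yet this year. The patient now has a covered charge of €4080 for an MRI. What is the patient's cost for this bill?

€3757.50

The full €3650 deductible is still open; €3650 of this bill applies to it.
That leaves €4080 − €3650 = €430 for coinsurance.
Coinsurance: €430 × 25% = €107.50.
That puts the patient's cost at €3650 + €107.50 = €3757.50 before any cap.
Cumulative spending €0 + €3757.50 = €3757.50 stays under the €13500 maximum.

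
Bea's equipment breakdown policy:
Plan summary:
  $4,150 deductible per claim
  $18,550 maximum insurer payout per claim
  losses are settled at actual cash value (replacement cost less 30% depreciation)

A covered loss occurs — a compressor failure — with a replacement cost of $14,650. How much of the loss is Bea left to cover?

$8,545

At 30% depreciation, ACV = $14,650 − $4,395 = $10,255.
After the deductible, $10,255 − $4,150 = $6,105 remains.
That's under the $18,550 cap, so the insurer reimburses the full $6,105.
Business owner's share is the uncovered remainder: $14,650 − $6,105 = $8,545.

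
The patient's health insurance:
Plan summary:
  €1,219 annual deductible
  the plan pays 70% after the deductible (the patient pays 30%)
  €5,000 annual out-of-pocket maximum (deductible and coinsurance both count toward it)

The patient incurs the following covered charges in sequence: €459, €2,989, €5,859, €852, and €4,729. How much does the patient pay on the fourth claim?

€255.60

Bill 1, €459: all of it applies to the deductible. Cost to patient: €459. OOP to date €459.
Bill 2, €2,989: deductible takes €760, €2,229 remains; 30% of €2,229 = €668.70. Cost to patient: €1,428.70. OOP to date €1,887.70.
Bill 3, €5,859: 30% coinsurance on €5,859 = €1,757.70. Cost to patient: €1,757.70. OOP to date €3,645.40.
Bill 4, €852: deductible already satisfied, so patient's share is 30% × €852 = €255.60. Patient owes €255.60 (running OOP €3,901).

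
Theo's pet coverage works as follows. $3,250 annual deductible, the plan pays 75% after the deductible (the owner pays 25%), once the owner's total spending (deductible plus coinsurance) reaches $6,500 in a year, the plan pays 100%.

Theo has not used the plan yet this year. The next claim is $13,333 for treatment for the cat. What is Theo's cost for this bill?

The full $3,250 deductible is still open; $3,250 of this bill applies to it.
After the $3,250 deductible portion, $13,333 − $3,250 = $10,083 is subject to coinsurance.
25% of $10,083 = $2,520.75 falls to the owner.
Owner responsibility before any cap: $3,250 + $2,520.75 = $5,770.75.
Total out-of-pocket so far would be $0 + $5,770.75 = $5,770.75, below the $6,500 cap — no reduction.

$5,770.75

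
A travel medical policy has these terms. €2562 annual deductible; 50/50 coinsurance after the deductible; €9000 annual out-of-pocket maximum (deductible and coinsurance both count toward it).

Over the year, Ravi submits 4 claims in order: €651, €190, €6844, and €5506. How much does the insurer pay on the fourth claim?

Claim 1 (€651): entire amount goes to the deductible. Traveler pays €651; OOP now €651. Plan pays €651 − €651 = €0.
Claim 2 (€190): all of it applies to the deductible. Traveler pays €190; OOP now €841. Insurer: €190 − €190 = €0.
Claim 3 (€6844): deductible takes €1721, €5123 remains; traveler's 50% is €2561.50. Traveler owes €4282.50 (running OOP €5123.50). Plan pays €6844 − €4282.50 = €2561.50.
Claim 4 (€5506): deductible met; 50% of €5506 = €2753. Cost to traveler: €2753. OOP to date €7876.50. Insurer: €5506 − €2753 = €2753.

€2753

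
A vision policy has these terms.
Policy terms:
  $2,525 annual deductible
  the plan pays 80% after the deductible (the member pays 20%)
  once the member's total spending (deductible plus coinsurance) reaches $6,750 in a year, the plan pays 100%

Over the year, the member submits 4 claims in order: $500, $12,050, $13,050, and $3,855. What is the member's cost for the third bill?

Bill 1, $500: entire amount goes to the deductible. Member pays $500; OOP now $500.
Bill 2, $12,050: $2,025 to deductible, leaving $10,025; 20% of $10,025 = $2,005. Member owes $4,030 (running OOP $4,530).
Bill 3, $13,050: 20% coinsurance on $13,050 = $2,610. That would push OOP to $7,140, over the $6,750 cap, so member pays $6,750 − $4,530 = $2,220.

$2,220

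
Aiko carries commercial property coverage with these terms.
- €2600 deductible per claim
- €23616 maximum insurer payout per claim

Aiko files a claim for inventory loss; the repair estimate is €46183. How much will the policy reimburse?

Subtract the deductible: €46183 − €2600 = €43583.
€43583 exceeds the €23616 limit, so the insurer pays the limit: €23616.

€23616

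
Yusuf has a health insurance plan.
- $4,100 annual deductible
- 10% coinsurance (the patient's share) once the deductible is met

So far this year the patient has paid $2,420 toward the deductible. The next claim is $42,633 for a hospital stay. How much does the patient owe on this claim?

Deductible still to meet: $4,100 − $2,420 = $1,680.
That leaves $42,633 − $1,680 = $40,953 for coinsurance.
Patient's 10% share of $40,953 is $4,095.30.
That puts the patient's cost at $1,680 + $4,095.30 = $5,775.30.

$5,775.30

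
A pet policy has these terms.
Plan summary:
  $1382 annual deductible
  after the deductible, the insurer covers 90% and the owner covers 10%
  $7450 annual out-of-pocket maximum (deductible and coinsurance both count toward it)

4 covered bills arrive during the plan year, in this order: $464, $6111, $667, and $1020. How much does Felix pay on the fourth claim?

Bill 1, $464: fully absorbed by the deductible. Owner owes $464 (running OOP $464).
Bill 2, $6111: $918 finishes the deductible; $5193 goes to coinsurance; coinsurance $5193 × 10% = $519.30. Owner pays $1437.30; OOP now $1901.30.
Bill 3, $667: 10% coinsurance on $667 = $66.70. Owner owes $66.70 (running OOP $1968).
Bill 4, $1020: deductible met; 10% of $1020 = $102. Owner owes $102 (running OOP $2070).

$102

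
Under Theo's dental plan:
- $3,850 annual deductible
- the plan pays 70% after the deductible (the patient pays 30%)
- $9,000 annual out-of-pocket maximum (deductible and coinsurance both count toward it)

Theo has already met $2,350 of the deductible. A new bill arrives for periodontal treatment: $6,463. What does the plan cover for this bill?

$2,350 of the $3,850 deductible is already met, leaving $1,500.
After the $1,500 deductible portion, $6,463 − $1,500 = $4,963 is subject to coinsurance.
Patient's 30% share of $4,963 is $1,488.90.
Patient responsibility before any cap: $1,500 + $1,488.90 = $2,988.90.
Year-to-date out-of-pocket becomes $2,350 + $2,988.90 = $5,338.90, still under the $9,000 maximum, so no cap applies.
Insurer pays the balance: $6,463 − $2,988.90 = $3,474.10.

$3,474.10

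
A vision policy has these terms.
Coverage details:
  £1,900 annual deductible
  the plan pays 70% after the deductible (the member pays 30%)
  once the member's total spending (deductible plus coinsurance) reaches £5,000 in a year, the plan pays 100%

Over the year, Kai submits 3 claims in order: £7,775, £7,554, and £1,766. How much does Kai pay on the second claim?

£1,337.50

#1 (£7,775): deductible takes £1,900, £5,875 remains; 30% of £5,875 = £1,762.50. Cost to member: £3,662.50. OOP to date £3,662.50.
#2 (£7,554): 30% coinsurance on £7,554 = £2,266.20. That would push OOP to £5,928.70, over the £5,000 cap, so member pays £5,000 − £3,662.50 = £1,337.50.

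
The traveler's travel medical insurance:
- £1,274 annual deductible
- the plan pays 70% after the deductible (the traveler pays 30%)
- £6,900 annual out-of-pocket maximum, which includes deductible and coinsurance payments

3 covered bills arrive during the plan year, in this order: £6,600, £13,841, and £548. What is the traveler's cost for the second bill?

£4,028.20

Claim 1 (£6,600): deductible takes £1,274, £5,326 remains; coinsurance £5,326 × 30% = £1,597.80. Traveler owes £2,871.80 (running OOP £2,871.80).
Claim 2 (£13,841): 30% coinsurance on £13,841 = £4,152.30. Adding that to £2,871.80 gives £7,024.10, past the £6,900 cap; traveler pays only £6,900 − £2,871.80 = £4,028.20.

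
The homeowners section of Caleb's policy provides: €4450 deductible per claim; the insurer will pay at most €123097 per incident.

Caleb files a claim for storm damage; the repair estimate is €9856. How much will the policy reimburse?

€5406

Subtract the deductible: €9856 − €4450 = €5406.
€5406 ≤ €123097, so the limit doesn't bind; insurer pays €5406.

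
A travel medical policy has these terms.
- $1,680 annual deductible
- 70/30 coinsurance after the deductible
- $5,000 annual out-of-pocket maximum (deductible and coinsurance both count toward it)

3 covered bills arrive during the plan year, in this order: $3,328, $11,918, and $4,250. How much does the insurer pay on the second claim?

#1 ($3,328): $1,680 finishes the deductible; $1,648 goes to coinsurance; traveler's 30% is $494.40. Traveler pays $2,174.40; OOP now $2,174.40. Insurer: $3,328 − $2,174.40 = $1,153.60.
#2 ($11,918): deductible already satisfied, so traveler's share is 30% × $11,918 = $3,575.40. Adding that to $2,174.40 gives $5,749.80, past the $5,000 cap; traveler pays only $5,000 − $2,174.40 = $2,825.60. Plan pays $11,918 − $2,825.60 = $9,092.40.

$9,092.40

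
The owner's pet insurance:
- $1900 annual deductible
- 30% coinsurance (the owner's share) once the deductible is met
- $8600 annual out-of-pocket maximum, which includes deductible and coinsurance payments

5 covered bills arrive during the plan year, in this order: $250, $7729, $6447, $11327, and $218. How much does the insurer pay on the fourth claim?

$8384.80

Claim 1 ($250): entire amount goes to the deductible. Owner pays $250; OOP now $250. Plan pays $250 − $250 = $0.
Claim 2 ($7729): $1650 finishes the deductible; $6079 goes to coinsurance; 30% of $6079 = $1823.70. Cost to owner: $3473.70. OOP to date $3723.70. Insurer: $7729 − $3473.70 = $4255.30.
Claim 3 ($6447): deductible already satisfied, so owner's share is 30% × $6447 = $1934.10. Owner owes $1934.10 (running OOP $5657.80). Insurer: $6447 − $1934.10 = $4512.90.
Claim 4 ($11327): deductible already satisfied, so owner's share is 30% × $11327 = $3398.10. That would push OOP to $9055.90, over the $8600 cap, so owner pays $8600 − $5657.80 = $2942.20. Plan pays $11327 − $2942.20 = $8384.80.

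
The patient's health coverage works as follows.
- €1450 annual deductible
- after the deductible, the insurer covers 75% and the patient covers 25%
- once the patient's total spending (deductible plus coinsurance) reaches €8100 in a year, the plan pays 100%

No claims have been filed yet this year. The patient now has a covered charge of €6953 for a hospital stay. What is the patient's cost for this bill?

Nothing has been paid toward the €1450 deductible, so the first €1450 of this charge is applied there.
That leaves €6953 − €1450 = €5503 for coinsurance.
Coinsurance: €5503 × 25% = €1375.75.
That puts the patient's cost at €1450 + €1375.75 = €2825.75 before any cap.
Year-to-date out-of-pocket becomes €0 + €2825.75 = €2825.75, still under the €8100 maximum, so no cap applies.

€2825.75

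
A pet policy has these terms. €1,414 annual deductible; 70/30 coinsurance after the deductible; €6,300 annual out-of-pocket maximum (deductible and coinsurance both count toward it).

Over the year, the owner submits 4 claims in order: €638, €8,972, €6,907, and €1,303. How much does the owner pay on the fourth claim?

€355.10

Bill 1, €638: all of it applies to the deductible. Owner pays €638; OOP now €638.
Bill 2, €8,972: deductible takes €776, €8,196 remains; owner's 30% is €2,458.80. Owner owes €3,234.80 (running OOP €3,872.80).
Bill 3, €6,907: deductible met; 30% of €6,907 = €2,072.10. Cost to owner: €2,072.10. OOP to date €5,944.90.
Bill 4, €1,303: deductible met; 30% of €1,303 = €390.90. OOP would hit €6,335.80 > €6,300, so the cap limits the owner to €6,300 − €5,944.90 = €355.10.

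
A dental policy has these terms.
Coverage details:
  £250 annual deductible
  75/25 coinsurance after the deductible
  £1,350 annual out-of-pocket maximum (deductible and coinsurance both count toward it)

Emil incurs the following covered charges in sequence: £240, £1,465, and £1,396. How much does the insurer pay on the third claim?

Bill 1, £240: entire amount goes to the deductible. Patient owes £240 (running OOP £240). Insurer: £240 − £240 = £0.
Bill 2, £1,465: deductible takes £10, £1,455 remains; patient's 25% is £363.75. Patient owes £373.75 (running OOP £613.75). Insurer: £1,465 − £373.75 = £1,091.25.
Bill 3, £1,396: 25% coinsurance on £1,396 = £349. Patient pays £349; OOP now £962.75. Plan pays £1,396 − £349 = £1,047.

£1,047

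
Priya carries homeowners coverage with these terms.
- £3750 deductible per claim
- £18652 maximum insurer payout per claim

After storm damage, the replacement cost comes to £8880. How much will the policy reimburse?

£5130

Subtract the deductible: £8880 − £3750 = £5130.
£5130 is within the £18652 limit, so the insurer pays £5130.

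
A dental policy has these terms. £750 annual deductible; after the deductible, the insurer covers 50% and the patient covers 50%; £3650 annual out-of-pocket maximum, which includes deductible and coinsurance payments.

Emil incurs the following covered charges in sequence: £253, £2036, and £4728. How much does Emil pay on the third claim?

£2130.50

Bill 1, £253: fully absorbed by the deductible. Patient owes £253 (running OOP £253).
Bill 2, £2036: £497 to deductible, leaving £1539; patient's 50% is £769.50. Cost to patient: £1266.50. OOP to date £1519.50.
Bill 3, £4728: deductible already satisfied, so patient's share is 50% × £4728 = £2364. Adding that to £1519.50 gives £3883.50, past the £3650 cap; patient pays only £3650 − £1519.50 = £2130.50.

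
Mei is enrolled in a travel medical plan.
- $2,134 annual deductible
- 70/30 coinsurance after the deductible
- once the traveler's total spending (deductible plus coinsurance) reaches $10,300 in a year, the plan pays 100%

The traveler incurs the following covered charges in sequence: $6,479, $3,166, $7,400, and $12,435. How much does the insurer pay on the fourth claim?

$8,742.30

Bill 1, $6,479: $2,134 finishes the deductible; $4,345 goes to coinsurance; coinsurance $4,345 × 30% = $1,303.50. Traveler pays $3,437.50; OOP now $3,437.50. Insurer: $6,479 − $3,437.50 = $3,041.50.
Bill 2, $3,166: deductible met; 30% of $3,166 = $949.80. Traveler owes $949.80 (running OOP $4,387.30). Insurer: $3,166 − $949.80 = $2,216.20.
Bill 3, $7,400: 30% coinsurance on $7,400 = $2,220. Cost to traveler: $2,220. OOP to date $6,607.30. Plan pays $7,400 − $2,220 = $5,180.
Bill 4, $12,435: 30% coinsurance on $12,435 = $3,730.50. OOP would hit $10,337.80 > $10,300, so the cap limits the traveler to $10,300 − $6,607.30 = $3,692.70. Insurer: $12,435 − $3,692.70 = $8,742.30.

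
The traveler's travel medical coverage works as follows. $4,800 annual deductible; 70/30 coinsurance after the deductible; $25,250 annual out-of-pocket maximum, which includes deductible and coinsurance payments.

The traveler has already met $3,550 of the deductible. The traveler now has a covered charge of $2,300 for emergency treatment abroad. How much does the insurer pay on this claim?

$3,550 of the $4,800 deductible is already met, leaving $1,250.
After the $1,250 deductible portion, $2,300 − $1,250 = $1,050 is subject to coinsurance.
Coinsurance: $1,050 × 30% = $315.
That puts the traveler's cost at $1,250 + $315 = $1,565 before any cap.
Total out-of-pocket so far would be $3,550 + $1,565 = $5,115, below the $25,250 cap — no reduction.
The plan picks up $2,300 − $1,565 = $735.

$735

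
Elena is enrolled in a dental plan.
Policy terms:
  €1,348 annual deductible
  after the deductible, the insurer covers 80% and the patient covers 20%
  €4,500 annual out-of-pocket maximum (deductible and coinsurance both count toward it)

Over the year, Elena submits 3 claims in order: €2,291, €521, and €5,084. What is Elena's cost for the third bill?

#1 (€2,291): €1,348 finishes the deductible; €943 goes to coinsurance; 20% of €943 = €188.60. Patient owes €1,536.60 (running OOP €1,536.60).
#2 (€521): deductible met; 20% of €521 = €104.20. Cost to patient: €104.20. OOP to date €1,640.80.
#3 (€5,084): deductible met; 20% of €5,084 = €1,016.80. Patient pays €1,016.80; OOP now €2,657.60.

€1,016.80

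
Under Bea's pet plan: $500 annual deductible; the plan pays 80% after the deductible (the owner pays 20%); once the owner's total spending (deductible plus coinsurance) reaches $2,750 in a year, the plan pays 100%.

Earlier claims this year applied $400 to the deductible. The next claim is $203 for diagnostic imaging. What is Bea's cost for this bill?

Deductible still to meet: $500 − $400 = $100.
After the $100 deductible portion, $203 − $100 = $103 is subject to coinsurance.
20% of $103 = $20.60 falls to the owner.
Owner responsibility before any cap: $100 + $20.60 = $120.60.
Year-to-date out-of-pocket becomes $400 + $120.60 = $520.60, still under the $2,750 maximum, so no cap applies.

$120.60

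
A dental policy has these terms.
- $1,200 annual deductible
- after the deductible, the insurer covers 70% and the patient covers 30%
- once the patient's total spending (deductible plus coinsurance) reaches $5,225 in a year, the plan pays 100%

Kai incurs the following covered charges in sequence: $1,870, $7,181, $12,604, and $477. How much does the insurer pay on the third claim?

Claim 1 ($1,870): deductible takes $1,200, $670 remains; patient's 30% is $201. Patient owes $1,401 (running OOP $1,401). Plan pays $1,870 − $1,401 = $469.
Claim 2 ($7,181): deductible already satisfied, so patient's share is 30% × $7,181 = $2,154.30. Cost to patient: $2,154.30. OOP to date $3,555.30. Plan pays $7,181 − $2,154.30 = $5,026.70.
Claim 3 ($12,604): deductible already satisfied, so patient's share is 30% × $12,604 = $3,781.20. Adding that to $3,555.30 gives $7,336.50, past the $5,225 cap; patient pays only $5,225 − $3,555.30 = $1,669.70. Plan pays $12,604 − $1,669.70 = $10,934.30.

$10,934.30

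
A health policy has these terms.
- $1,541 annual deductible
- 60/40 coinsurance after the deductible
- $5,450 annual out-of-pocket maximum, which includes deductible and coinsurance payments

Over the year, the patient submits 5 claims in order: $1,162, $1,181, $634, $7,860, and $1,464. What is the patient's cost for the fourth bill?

Claim 1 — $1,162: entire amount goes to the deductible. Patient pays $1,162; OOP now $1,162.
Claim 2 — $1,181: deductible takes $379, $802 remains; coinsurance $802 × 40% = $320.80. Patient owes $699.80 (running OOP $1,861.80).
Claim 3 — $634: deductible already satisfied, so patient's share is 40% × $634 = $253.60. Patient owes $253.60 (running OOP $2,115.40).
Claim 4 — $7,860: deductible met; 40% of $7,860 = $3,144. Patient pays $3,144; OOP now $5,259.40.

$3,144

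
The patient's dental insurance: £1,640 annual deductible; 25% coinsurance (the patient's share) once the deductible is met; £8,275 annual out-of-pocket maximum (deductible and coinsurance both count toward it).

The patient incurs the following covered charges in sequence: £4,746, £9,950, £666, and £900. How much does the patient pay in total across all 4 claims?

Claim 1 — £4,746: deductible takes £1,640, £3,106 remains; patient's 25% is £776.50. Patient owes £2,416.50 (running OOP £2,416.50).
Claim 2 — £9,950: deductible already satisfied, so patient's share is 25% × £9,950 = £2,487.50. Patient pays £2,487.50; OOP now £4,904.
Claim 3 — £666: 25% coinsurance on £666 = £166.50. Patient owes £166.50 (running OOP £5,070.50).
Claim 4 — £900: 25% coinsurance on £900 = £225. Patient owes £225 (running OOP £5,295.50).
Total paid by the patient: £2,416.50 + £2,487.50 + £166.50 + £225 = £5,295.50.

£5,295.50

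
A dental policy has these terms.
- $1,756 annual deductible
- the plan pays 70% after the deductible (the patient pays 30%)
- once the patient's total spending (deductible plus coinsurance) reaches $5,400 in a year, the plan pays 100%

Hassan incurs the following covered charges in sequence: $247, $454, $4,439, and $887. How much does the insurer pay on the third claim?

Bill 1, $247: entire amount goes to the deductible. Cost to patient: $247. OOP to date $247. Plan pays $247 − $247 = $0.
Bill 2, $454: fully absorbed by the deductible. Patient owes $454 (running OOP $701). Plan pays $454 − $454 = $0.
Bill 3, $4,439: deductible takes $1,055, $3,384 remains; patient's 30% is $1,015.20. Patient pays $2,070.20; OOP now $2,771.20. Insurer: $4,439 − $2,070.20 = $2,368.80.

$2,368.80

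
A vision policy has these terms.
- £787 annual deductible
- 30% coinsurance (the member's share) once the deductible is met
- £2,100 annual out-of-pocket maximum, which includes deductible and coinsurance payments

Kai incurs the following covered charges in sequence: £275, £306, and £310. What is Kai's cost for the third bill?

£237.20

#1 (£275): all of it applies to the deductible. Cost to member: £275. OOP to date £275.
#2 (£306): fully absorbed by the deductible. Member owes £306 (running OOP £581).
#3 (£310): deductible takes £206, £104 remains; coinsurance £104 × 30% = £31.20. Member owes £237.20 (running OOP £818.20).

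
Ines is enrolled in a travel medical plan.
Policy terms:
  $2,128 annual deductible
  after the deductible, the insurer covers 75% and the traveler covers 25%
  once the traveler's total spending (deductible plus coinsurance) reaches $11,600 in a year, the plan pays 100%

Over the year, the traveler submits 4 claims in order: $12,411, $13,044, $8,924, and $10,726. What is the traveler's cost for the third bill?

$2,231

Claim 1 — $12,411: deductible takes $2,128, $10,283 remains; coinsurance $10,283 × 25% = $2,570.75. Traveler pays $4,698.75; OOP now $4,698.75.
Claim 2 — $13,044: deductible met; 25% of $13,044 = $3,261. Traveler pays $3,261; OOP now $7,959.75.
Claim 3 — $8,924: deductible already satisfied, so traveler's share is 25% × $8,924 = $2,231. Traveler owes $2,231 (running OOP $10,190.75).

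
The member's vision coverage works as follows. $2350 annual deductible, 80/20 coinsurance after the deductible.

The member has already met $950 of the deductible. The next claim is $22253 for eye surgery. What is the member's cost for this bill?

$5570.60

Deductible still to meet: $2350 − $950 = $1400.
That leaves $22253 − $1400 = $20853 for coinsurance.
Coinsurance: $20853 × 20% = $4170.60.
That puts the member's cost at $1400 + $4170.60 = $5570.60.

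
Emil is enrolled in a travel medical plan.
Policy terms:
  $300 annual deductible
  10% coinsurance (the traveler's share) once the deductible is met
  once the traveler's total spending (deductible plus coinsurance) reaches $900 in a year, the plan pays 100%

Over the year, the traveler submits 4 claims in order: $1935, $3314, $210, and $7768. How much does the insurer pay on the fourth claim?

$7683.90

Claim 1 ($1935): $300 to deductible, leaving $1635; 10% of $1635 = $163.50. Traveler pays $463.50; OOP now $463.50. Plan pays $1935 − $463.50 = $1471.50.
Claim 2 ($3314): deductible already satisfied, so traveler's share is 10% × $3314 = $331.40. Traveler pays $331.40; OOP now $794.90. Insurer: $3314 − $331.40 = $2982.60.
Claim 3 ($210): deductible already satisfied, so traveler's share is 10% × $210 = $21. Traveler owes $21 (running OOP $815.90). Insurer: $210 − $21 = $189.
Claim 4 ($7768): 10% coinsurance on $7768 = $776.80. Adding that to $815.90 gives $1592.70, past the $900 cap; traveler pays only $900 − $815.90 = $84.10. Plan pays $7768 − $84.10 = $7683.90.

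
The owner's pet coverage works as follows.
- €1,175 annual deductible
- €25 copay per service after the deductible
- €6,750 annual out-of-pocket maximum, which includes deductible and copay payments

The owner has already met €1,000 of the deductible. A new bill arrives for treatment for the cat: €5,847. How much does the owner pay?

€200

Deductible still to meet: €1,175 − €1,000 = €175.
After the €175 deductible portion, €5,847 − €175 = €5,672 is subject to the copay.
Copay on this service: €25.
So the owner owes €175 + €25 = €200 before any cap.
Year-to-date out-of-pocket becomes €1,000 + €200 = €1,200, still under the €6,750 maximum, so no cap applies.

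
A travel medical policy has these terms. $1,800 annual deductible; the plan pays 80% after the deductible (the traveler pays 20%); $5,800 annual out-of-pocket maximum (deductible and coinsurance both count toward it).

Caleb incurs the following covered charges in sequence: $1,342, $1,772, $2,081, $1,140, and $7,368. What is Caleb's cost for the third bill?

$416.20

Claim 1 — $1,342: all of it applies to the deductible. Cost to traveler: $1,342. OOP to date $1,342.
Claim 2 — $1,772: deductible takes $458, $1,314 remains; traveler's 20% is $262.80. Cost to traveler: $720.80. OOP to date $2,062.80.
Claim 3 — $2,081: 20% coinsurance on $2,081 = $416.20. Traveler pays $416.20; OOP now $2,479.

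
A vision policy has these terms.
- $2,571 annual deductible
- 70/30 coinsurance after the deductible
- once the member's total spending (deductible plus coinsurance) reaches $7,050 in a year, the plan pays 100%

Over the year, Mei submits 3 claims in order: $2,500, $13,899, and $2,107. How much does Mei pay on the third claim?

$330.60

Claim 1 ($2,500): fully absorbed by the deductible. Member pays $2,500; OOP now $2,500.
Claim 2 ($13,899): $71 to deductible, leaving $13,828; member's 30% is $4,148.40. Cost to member: $4,219.40. OOP to date $6,719.40.
Claim 3 ($2,107): deductible met; 30% of $2,107 = $632.10. That would push OOP to $7,351.50, over the $7,050 cap, so member pays $7,050 − $6,719.40 = $330.60.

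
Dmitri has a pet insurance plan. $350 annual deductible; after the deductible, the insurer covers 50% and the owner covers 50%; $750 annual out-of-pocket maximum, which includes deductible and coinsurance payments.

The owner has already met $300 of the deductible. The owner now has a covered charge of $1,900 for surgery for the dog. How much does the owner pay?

$450

Deductible still to meet: $350 − $300 = $50.
After the $50 deductible portion, $1,900 − $50 = $1,850 is subject to coinsurance.
Coinsurance: $1,850 × 50% = $925.
Owner responsibility before any cap: $50 + $925 = $975.
That would bring total out-of-pocket to $1,275, past the $750 cap. The owner is capped at $750 − $300 = $450 on this claim.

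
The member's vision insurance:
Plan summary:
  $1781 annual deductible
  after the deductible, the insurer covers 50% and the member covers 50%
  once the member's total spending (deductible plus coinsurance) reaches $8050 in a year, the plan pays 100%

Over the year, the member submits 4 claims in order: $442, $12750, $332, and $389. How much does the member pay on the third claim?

$166

#1 ($442): all of it applies to the deductible. Cost to member: $442. OOP to date $442.
#2 ($12750): $1339 to deductible, leaving $11411; coinsurance $11411 × 50% = $5705.50. Member owes $7044.50 (running OOP $7486.50).
#3 ($332): 50% coinsurance on $332 = $166. Cost to member: $166. OOP to date $7652.50.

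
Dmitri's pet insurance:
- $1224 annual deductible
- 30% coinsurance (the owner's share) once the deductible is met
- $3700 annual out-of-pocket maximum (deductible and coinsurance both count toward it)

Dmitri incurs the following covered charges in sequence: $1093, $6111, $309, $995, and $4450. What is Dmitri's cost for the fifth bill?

$290.80

Bill 1, $1093: all of it applies to the deductible. Owner owes $1093 (running OOP $1093).
Bill 2, $6111: deductible takes $131, $5980 remains; owner's 30% is $1794. Owner pays $1925; OOP now $3018.
Bill 3, $309: deductible met; 30% of $309 = $92.70. Owner owes $92.70 (running OOP $3110.70).
Bill 4, $995: 30% coinsurance on $995 = $298.50. Cost to owner: $298.50. OOP to date $3409.20.
Bill 5, $4450: deductible met; 30% of $4450 = $1335. OOP would hit $4744.20 > $3700, so the cap limits the owner to $3700 − $3409.20 = $290.80.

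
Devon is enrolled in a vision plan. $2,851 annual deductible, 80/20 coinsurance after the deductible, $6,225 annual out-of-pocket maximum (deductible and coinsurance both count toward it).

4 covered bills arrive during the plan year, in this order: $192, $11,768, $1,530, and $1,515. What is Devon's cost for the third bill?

Claim 1 ($192): fully absorbed by the deductible. Member pays $192; OOP now $192.
Claim 2 ($11,768): $2,659 finishes the deductible; $9,109 goes to coinsurance; coinsurance $9,109 × 20% = $1,821.80. Member pays $4,480.80; OOP now $4,672.80.
Claim 3 ($1,530): deductible already satisfied, so member's share is 20% × $1,530 = $306. Member pays $306; OOP now $4,978.80.

$306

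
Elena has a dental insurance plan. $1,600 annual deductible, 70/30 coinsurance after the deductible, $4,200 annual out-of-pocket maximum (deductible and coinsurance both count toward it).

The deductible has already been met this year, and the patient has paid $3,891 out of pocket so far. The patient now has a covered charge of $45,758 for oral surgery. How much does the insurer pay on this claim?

With the deductible met, the entire $45,758 is subject to coinsurance.
30% of $45,758 = $13,727.40 falls to the patient.
That would bring total out-of-pocket to $17,618.40, past the $4,200 cap. The patient is capped at $4,200 − $3,891 = $309 on this claim.
Insurer pays the balance: $45,758 − $309 = $45,449.

$45,449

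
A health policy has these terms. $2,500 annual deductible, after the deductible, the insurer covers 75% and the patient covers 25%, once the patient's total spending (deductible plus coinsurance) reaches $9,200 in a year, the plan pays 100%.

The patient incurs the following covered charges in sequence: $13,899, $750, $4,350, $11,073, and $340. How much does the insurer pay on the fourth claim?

$8,497.75

Bill 1, $13,899: $2,500 to deductible, leaving $11,399; coinsurance $11,399 × 25% = $2,849.75. Patient pays $5,349.75; OOP now $5,349.75. Plan pays $13,899 − $5,349.75 = $8,549.25.
Bill 2, $750: 25% coinsurance on $750 = $187.50. Cost to patient: $187.50. OOP to date $5,537.25. Plan pays $750 − $187.50 = $562.50.
Bill 3, $4,350: deductible already satisfied, so patient's share is 25% × $4,350 = $1,087.50. Patient pays $1,087.50; OOP now $6,624.75. Plan pays $4,350 − $1,087.50 = $3,262.50.
Bill 4, $11,073: deductible already satisfied, so patient's share is 25% × $11,073 = $2,768.25. Adding that to $6,624.75 gives $9,393, past the $9,200 cap; patient pays only $9,200 − $6,624.75 = $2,575.25. Insurer: $11,073 − $2,575.25 = $8,497.75.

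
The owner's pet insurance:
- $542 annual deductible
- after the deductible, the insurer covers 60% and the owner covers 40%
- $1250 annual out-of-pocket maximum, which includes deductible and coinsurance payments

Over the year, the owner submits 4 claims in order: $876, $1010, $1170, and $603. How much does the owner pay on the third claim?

Bill 1, $876: $542 finishes the deductible; $334 goes to coinsurance; owner's 40% is $133.60. Owner owes $675.60 (running OOP $675.60).
Bill 2, $1010: deductible met; 40% of $1010 = $404. Owner owes $404 (running OOP $1079.60).
Bill 3, $1170: 40% coinsurance on $1170 = $468. OOP would hit $1547.60 > $1250, so the cap limits the owner to $1250 − $1079.60 = $170.40.

$170.40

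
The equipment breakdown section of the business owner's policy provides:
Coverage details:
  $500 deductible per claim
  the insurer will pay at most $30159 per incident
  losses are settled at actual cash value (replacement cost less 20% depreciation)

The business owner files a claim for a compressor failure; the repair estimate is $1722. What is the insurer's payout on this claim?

At 20% depreciation, ACV = $1722 − $344.40 = $1377.60.
Less the $500 deductible: $1377.60 − $500 = $877.60.
$877.60 is within the $30159 limit, so the insurer pays $877.60.

$877.60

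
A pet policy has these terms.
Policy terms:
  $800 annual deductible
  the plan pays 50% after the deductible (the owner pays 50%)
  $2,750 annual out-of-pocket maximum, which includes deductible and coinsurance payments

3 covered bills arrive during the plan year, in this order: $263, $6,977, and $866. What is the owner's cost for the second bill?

$2,487

Claim 1 ($263): fully absorbed by the deductible. Cost to owner: $263. OOP to date $263.
Claim 2 ($6,977): deductible takes $537, $6,440 remains; owner's 50% is $3,220. Claim cost before the cap: $537 + $3,220 = $3,757. OOP would hit $4,020 > $2,750, so the cap limits the owner to $2,750 − $263 = $2,487.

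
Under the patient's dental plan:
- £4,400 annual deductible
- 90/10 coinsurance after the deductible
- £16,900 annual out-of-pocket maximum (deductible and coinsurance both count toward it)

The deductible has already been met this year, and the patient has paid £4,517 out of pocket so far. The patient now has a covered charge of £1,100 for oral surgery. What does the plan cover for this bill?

With the deductible met, the entire £1,100 is subject to coinsurance.
10% of £1,100 = £110 falls to the patient.
Total out-of-pocket so far would be £4,517 + £110 = £4,627, below the £16,900 cap — no reduction.
Insurer pays the balance: £1,100 − £110 = £990.

£990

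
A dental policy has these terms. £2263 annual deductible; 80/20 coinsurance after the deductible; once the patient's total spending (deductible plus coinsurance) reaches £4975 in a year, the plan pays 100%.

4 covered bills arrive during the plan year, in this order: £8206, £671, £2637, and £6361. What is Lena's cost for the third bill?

£527.40

Claim 1 (£8206): deductible takes £2263, £5943 remains; patient's 20% is £1188.60. Cost to patient: £3451.60. OOP to date £3451.60.
Claim 2 (£671): deductible already satisfied, so patient's share is 20% × £671 = £134.20. Patient pays £134.20; OOP now £3585.80.
Claim 3 (£2637): 20% coinsurance on £2637 = £527.40. Cost to patient: £527.40. OOP to date £4113.20.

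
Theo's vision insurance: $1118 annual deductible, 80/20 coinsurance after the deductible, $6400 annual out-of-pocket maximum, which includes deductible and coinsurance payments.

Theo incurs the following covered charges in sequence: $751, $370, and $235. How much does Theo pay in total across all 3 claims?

$1165.60

Bill 1, $751: fully absorbed by the deductible. Member owes $751 (running OOP $751).
Bill 2, $370: deductible takes $367, $3 remains; 20% of $3 = $0.60. Member pays $367.60; OOP now $1118.60.
Bill 3, $235: deductible already satisfied, so member's share is 20% × $235 = $47. Member owes $47 (running OOP $1165.60).
Summing the member's payments: $751 + $367.60 + $47 = $1165.60.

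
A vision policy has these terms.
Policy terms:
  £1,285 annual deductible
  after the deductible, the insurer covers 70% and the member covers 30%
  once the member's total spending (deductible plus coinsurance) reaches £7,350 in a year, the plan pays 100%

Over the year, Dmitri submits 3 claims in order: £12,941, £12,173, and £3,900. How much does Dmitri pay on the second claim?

£2,568.20

Bill 1, £12,941: deductible takes £1,285, £11,656 remains; 30% of £11,656 = £3,496.80. Cost to member: £4,781.80. OOP to date £4,781.80.
Bill 2, £12,173: deductible already satisfied, so member's share is 30% × £12,173 = £3,651.90. Adding that to £4,781.80 gives £8,433.70, past the £7,350 cap; member pays only £7,350 − £4,781.80 = £2,568.20.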